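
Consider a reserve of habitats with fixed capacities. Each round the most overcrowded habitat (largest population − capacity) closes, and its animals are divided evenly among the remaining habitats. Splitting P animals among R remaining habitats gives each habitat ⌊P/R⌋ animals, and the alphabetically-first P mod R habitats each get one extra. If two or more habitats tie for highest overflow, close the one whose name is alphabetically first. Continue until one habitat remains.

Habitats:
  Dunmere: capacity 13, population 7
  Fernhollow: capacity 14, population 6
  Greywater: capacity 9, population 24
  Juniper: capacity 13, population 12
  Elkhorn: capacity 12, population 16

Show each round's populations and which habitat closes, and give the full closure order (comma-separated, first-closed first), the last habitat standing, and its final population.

Round 1: Dunmere=7 Elkhorn=16 Fernhollow=6 Greywater=24 Juniper=12 → close Greywater (overflow 15)
  24÷4 = 6 each, +1 to first 0
Round 2: Dunmere=13 Elkhorn=22 Fernhollow=12 Juniper=18 → close Elkhorn (overflow 10)
  22÷3 = 7 each, +1 to first 1
Round 3: Dunmere=21 Fernhollow=19 Juniper=25 → close Juniper (overflow 12)
  25÷2 = 12 each, +1 to first 1
Round 4: Dunmere=34 Fernhollow=31 → close Dunmere (overflow 21)
  34÷1 = 34 each, +1 to first 0

Closure order: Greywater, Elkhorn, Juniper, Dunmere
Last habitat: Fernhollow with 65 animals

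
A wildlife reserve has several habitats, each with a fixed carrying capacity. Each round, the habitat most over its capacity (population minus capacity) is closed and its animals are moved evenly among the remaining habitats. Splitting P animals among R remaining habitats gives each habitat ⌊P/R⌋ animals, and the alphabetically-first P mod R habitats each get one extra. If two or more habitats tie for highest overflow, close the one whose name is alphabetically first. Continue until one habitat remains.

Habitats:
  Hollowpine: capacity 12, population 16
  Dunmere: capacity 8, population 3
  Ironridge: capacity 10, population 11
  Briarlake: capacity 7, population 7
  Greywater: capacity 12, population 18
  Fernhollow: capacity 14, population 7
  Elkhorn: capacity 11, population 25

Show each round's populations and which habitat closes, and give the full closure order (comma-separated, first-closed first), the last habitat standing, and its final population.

Round 1: Briarlake=7 Dunmere=3 Elkhorn=25 Fernhollow=7 Greywater=18 Hollowpine=16 Ironridge=11 → close Elkhorn (overflow 14)
  25÷6 = 4 each, +1 to first 1
Round 2: Briarlake=12 Dunmere=7 Fernhollow=11 Greywater=22 Hollowpine=20 Ironridge=15 → close Greywater (overflow 10)
  22÷5 = 4 each, +1 to first 2
Round 3: Briarlake=17 Dunmere=12 Fernhollow=15 Hollowpine=24 Ironridge=19 → close Hollowpine (overflow 12)
  24÷4 = 6 each, +1 to first 0
Round 4: Briarlake=23 Dunmere=18 Fernhollow=21 Ironridge=25 → close Briarlake (overflow 16)
  23÷3 = 7 each, +1 to first 2
Round 5: Dunmere=26 Fernhollow=29 Ironridge=32 → close Ironridge (overflow 22)
  32÷2 = 16 each, +1 to first 0
Round 6: Dunmere=42 Fernhollow=45 → close Dunmere (overflow 34)
  42÷1 = 42 each, +1 to first 0

Closure order: Elkhorn, Greywater, Hollowpine, Briarlake, Ironridge, Dunmere
Last habitat: Fernhollow with 87 animals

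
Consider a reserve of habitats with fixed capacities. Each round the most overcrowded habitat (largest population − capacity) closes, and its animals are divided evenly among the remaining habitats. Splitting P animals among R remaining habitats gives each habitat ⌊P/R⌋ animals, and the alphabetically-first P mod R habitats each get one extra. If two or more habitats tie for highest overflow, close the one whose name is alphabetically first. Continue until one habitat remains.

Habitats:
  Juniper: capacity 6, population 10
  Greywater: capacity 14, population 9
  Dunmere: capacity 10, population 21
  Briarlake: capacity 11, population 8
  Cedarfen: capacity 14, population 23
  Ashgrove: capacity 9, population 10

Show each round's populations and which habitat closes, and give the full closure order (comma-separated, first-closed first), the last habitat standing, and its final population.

Closure order: Dunmere, Cedarfen, Juniper, Ashgrove, Briarlake
Last habitat: Greywater with 81 animals

Round 1: Ashgrove=10 Briarlake=8 Cedarfen=23 Dunmere=21 Greywater=9 Juniper=10 → close Dunmere (overflow 11)
  21÷5 = 4 each, +1 to first 1
Round 2: Ashgrove=15 Briarlake=12 Cedarfen=27 Greywater=13 Juniper=14 → close Cedarfen (overflow 13)
  27÷4 = 6 each, +1 to first 3
Round 3: Ashgrove=22 Briarlake=19 Greywater=20 Juniper=20 → close Juniper (overflow 14)
  20÷3 = 6 each, +1 to first 2
Round 4: Ashgrove=29 Briarlake=26 Greywater=26 → close Ashgrove (overflow 20)
  29÷2 = 14 each, +1 to first 1
Round 5: Briarlake=41 Greywater=40 → close Briarlake (overflow 30)
  41÷1 = 41 each, +1 to first 0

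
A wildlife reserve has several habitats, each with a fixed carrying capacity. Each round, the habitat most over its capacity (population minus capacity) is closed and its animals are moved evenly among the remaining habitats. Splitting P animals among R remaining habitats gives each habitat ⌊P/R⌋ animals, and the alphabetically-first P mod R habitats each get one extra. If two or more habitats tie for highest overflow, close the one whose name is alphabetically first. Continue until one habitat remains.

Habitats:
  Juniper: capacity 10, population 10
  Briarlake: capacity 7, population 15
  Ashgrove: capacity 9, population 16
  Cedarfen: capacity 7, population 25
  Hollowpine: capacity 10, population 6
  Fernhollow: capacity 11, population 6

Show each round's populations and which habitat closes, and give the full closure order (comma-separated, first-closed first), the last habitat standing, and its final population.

Round 1: Ashgrove=16 Briarlake=15 Cedarfen=25 Fernhollow=6 Hollowpine=6 Juniper=10 → close Cedarfen (overflow 18)
  25÷5 = 5 each, +1 to first 0
Round 2: Ashgrove=21 Briarlake=20 Fernhollow=11 Hollowpine=11 Juniper=15 → close Briarlake (overflow 13)
  20÷4 = 5 each, +1 to first 0
Round 3: Ashgrove=26 Fernhollow=16 Hollowpine=16 Juniper=20 → close Ashgrove (overflow 17)
  26÷3 = 8 each, +1 to first 2
Round 4: Fernhollow=25 Hollowpine=25 Juniper=28 → close Juniper (overflow 18)
  28÷2 = 14 each, +1 to first 0
Round 5: Fernhollow=39 Hollowpine=39 → close Hollowpine (overflow 29)
  39÷1 = 39 each, +1 to first 0

Closure order: Cedarfen, Briarlake, Ashgrove, Juniper, Hollowpine
Last habitat: Fernhollow with 78 animals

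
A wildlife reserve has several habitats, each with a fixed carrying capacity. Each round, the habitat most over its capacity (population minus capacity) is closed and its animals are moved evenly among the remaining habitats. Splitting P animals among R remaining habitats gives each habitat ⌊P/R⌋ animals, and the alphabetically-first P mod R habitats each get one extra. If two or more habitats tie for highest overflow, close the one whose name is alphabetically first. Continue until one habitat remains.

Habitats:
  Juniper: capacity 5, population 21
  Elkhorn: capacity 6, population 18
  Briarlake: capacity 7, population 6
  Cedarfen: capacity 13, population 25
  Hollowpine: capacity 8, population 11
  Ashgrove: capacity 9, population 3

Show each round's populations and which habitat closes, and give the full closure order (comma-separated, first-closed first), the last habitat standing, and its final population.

Round 1: Ashgrove=3 Briarlake=6 Cedarfen=25 Elkhorn=18 Hollowpine=11 Juniper=21 → close Juniper (overflow 16)
  21÷5 = 4 each, +1 to first 1
Round 2: Ashgrove=8 Briarlake=10 Cedarfen=29 Elkhorn=22 Hollowpine=15 → close Cedarfen (overflow 16)
  29÷4 = 7 each, +1 to first 1
Round 3: Ashgrove=16 Briarlake=17 Elkhorn=29 Hollowpine=22 → close Elkhorn (overflow 23)
  29÷3 = 9 each, +1 to first 2
Round 4: Ashgrove=26 Briarlake=27 Hollowpine=31 → close Hollowpine (overflow 23)
  31÷2 = 15 each, +1 to first 1
Round 5: Ashgrove=42 Briarlake=42 → close Briarlake (overflow 35)
  42÷1 = 42 each, +1 to first 0

Closure order: Juniper, Cedarfen, Elkhorn, Hollowpine, Briarlake
Last habitat: Ashgrove with 84 animals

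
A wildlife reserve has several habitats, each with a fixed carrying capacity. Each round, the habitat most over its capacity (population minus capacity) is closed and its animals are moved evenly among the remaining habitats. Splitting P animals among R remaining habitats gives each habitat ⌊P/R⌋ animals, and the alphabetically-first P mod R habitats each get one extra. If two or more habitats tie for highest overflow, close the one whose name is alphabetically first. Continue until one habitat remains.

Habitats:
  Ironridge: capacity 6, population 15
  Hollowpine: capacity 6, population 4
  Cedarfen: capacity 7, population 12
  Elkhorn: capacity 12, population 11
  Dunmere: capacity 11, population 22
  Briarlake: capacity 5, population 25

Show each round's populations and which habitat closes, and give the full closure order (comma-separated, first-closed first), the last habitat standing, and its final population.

Closure order: Briarlake, Dunmere, Ironridge, Cedarfen, Elkhorn
Last habitat: Hollowpine with 89 animals

Round 1: Briarlake=25 Cedarfen=12 Dunmere=22 Elkhorn=11 Hollowpine=4 Ironridge=15 → close Briarlake (overflow 20)
  25÷5 = 5 each, +1 to first 0
Round 2: Cedarfen=17 Dunmere=27 Elkhorn=16 Hollowpine=9 Ironridge=20 → close Dunmere (overflow 16)
  27÷4 = 6 each, +1 to first 3
Round 3: Cedarfen=24 Elkhorn=23 Hollowpine=16 Ironridge=26 → close Ironridge (overflow 20)
  26÷3 = 8 each, +1 to first 2
Round 4: Cedarfen=33 Elkhorn=32 Hollowpine=24 → close Cedarfen (overflow 26)
  33÷2 = 16 each, +1 to first 1
Round 5: Elkhorn=49 Hollowpine=40 → close Elkhorn (overflow 37)
  49÷1 = 49 each, +1 to first 0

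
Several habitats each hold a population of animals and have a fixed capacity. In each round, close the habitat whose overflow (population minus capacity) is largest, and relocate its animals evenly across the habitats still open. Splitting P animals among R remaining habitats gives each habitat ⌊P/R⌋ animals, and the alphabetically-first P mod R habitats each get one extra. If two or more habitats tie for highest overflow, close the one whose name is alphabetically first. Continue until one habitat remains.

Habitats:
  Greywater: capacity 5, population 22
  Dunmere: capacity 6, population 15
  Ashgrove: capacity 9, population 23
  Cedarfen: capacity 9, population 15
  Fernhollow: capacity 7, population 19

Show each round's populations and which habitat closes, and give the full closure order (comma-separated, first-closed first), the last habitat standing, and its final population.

Closure order: Greywater, Ashgrove, Fernhollow, Dunmere
Last habitat: Cedarfen with 94 animals

Round 1: Ashgrove=23 Cedarfen=15 Dunmere=15 Fernhollow=19 Greywater=22 → close Greywater (overflow 17)
  22÷4 = 5 each, +1 to first 2
Round 2: Ashgrove=29 Cedarfen=21 Dunmere=20 Fernhollow=24 → close Ashgrove (overflow 20)
  29÷3 = 9 each, +1 to first 2
Round 3: Cedarfen=31 Dunmere=30 Fernhollow=33 → close Fernhollow (overflow 26)
  33÷2 = 16 each, +1 to first 1
Round 4: Cedarfen=48 Dunmere=46 → close Dunmere (overflow 40)
  46÷1 = 46 each, +1 to first 0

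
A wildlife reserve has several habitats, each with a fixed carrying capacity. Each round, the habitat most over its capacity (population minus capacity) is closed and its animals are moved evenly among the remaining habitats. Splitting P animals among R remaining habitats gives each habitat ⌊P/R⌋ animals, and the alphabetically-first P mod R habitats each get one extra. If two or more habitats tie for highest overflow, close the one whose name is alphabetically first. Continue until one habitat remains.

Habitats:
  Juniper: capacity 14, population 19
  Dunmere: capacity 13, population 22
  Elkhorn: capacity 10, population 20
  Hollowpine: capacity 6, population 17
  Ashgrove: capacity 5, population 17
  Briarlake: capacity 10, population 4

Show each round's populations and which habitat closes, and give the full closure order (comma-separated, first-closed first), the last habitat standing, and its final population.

Round 1: Ashgrove=17 Briarlake=4 Dunmere=22 Elkhorn=20 Hollowpine=17 Juniper=19 → close Ashgrove (overflow 12)
  17÷5 = 3 each, +1 to first 2
Round 2: Briarlake=8 Dunmere=26 Elkhorn=23 Hollowpine=20 Juniper=22 → close Hollowpine (overflow 14)
  20÷4 = 5 each, +1 to first 0
Round 3: Briarlake=13 Dunmere=31 Elkhorn=28 Juniper=27 → close Dunmere (overflow 18)
  31÷3 = 10 each, +1 to first 1
Round 4: Briarlake=24 Elkhorn=38 Juniper=37 → close Elkhorn (overflow 28)
  38÷2 = 19 each, +1 to first 0
Round 5: Briarlake=43 Juniper=56 → close Juniper (overflow 42)
  56÷1 = 56 each, +1 to first 0

Closure order: Ashgrove, Hollowpine, Dunmere, Elkhorn, Juniper
Last habitat: Briarlake with 99 animals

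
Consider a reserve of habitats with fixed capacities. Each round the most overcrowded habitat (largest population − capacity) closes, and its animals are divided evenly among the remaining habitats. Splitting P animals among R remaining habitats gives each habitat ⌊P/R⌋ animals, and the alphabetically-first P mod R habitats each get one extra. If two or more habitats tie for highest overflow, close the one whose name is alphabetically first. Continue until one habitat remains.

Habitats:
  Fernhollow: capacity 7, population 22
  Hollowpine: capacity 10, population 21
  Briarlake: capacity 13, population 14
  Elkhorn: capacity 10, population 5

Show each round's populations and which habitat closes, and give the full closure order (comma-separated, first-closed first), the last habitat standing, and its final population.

Closure order: Fernhollow, Hollowpine, Briarlake
Last habitat: Elkhorn with 62 animals

Round 1: Briarlake=14 Elkhorn=5 Fernhollow=22 Hollowpine=21 → close Fernhollow (overflow 15)
  22÷3 = 7 each, +1 to first 1
Round 2: Briarlake=22 Elkhorn=12 Hollowpine=28 → close Hollowpine (overflow 18)
  28÷2 = 14 each, +1 to first 0
Round 3: Briarlake=36 Elkhorn=26 → close Briarlake (overflow 23)
  36÷1 = 36 each, +1 to first 0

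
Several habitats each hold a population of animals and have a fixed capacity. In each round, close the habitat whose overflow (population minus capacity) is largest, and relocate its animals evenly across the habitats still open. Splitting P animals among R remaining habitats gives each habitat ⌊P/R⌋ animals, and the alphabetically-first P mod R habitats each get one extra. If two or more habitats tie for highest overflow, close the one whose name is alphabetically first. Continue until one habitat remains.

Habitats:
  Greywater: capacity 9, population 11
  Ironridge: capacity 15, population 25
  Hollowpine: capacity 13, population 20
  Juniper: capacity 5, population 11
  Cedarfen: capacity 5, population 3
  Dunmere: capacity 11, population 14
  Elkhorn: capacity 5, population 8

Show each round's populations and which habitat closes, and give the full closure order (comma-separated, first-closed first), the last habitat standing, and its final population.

Closure order: Ironridge, Hollowpine, Juniper, Dunmere, Elkhorn, Cedarfen
Last habitat: Greywater with 92 animals

Round 1: Cedarfen=3 Dunmere=14 Elkhorn=8 Greywater=11 Hollowpine=20 Ironridge=25 Juniper=11 → close Ironridge (overflow 10)
  25÷6 = 4 each, +1 to first 1
Round 2: Cedarfen=8 Dunmere=18 Elkhorn=12 Greywater=15 Hollowpine=24 Juniper=15 → close Hollowpine (overflow 11)
  24÷5 = 4 each, +1 to first 4
Round 3: Cedarfen=13 Dunmere=23 Elkhorn=17 Greywater=20 Juniper=19 → close Juniper (overflow 14)
  19÷4 = 4 each, +1 to first 3
Round 4: Cedarfen=18 Dunmere=28 Elkhorn=22 Greywater=24 → close Dunmere (overflow 17)
  28÷3 = 9 each, +1 to first 1
Round 5: Cedarfen=28 Elkhorn=31 Greywater=33 → close Elkhorn (overflow 26)
  31÷2 = 15 each, +1 to first 1
Round 6: Cedarfen=44 Greywater=48 → close Cedarfen (overflow 39)
  44÷1 = 44 each, +1 to first 0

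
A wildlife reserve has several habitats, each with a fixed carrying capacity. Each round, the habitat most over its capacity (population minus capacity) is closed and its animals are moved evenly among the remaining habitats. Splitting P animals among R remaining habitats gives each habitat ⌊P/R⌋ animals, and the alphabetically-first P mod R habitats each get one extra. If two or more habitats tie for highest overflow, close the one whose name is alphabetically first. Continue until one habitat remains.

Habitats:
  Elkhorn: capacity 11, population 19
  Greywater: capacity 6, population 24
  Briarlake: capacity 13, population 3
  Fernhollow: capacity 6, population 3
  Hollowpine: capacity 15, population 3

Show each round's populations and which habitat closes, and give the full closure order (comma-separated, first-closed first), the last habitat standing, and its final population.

Round 1: Briarlake=3 Elkhorn=19 Fernhollow=3 Greywater=24 Hollowpine=3 → close Greywater (overflow 18)
  24÷4 = 6 each, +1 to first 0
Round 2: Briarlake=9 Elkhorn=25 Fernhollow=9 Hollowpine=9 → close Elkhorn (overflow 14)
  25÷3 = 8 each, +1 to first 1
Round 3: Briarlake=18 Fernhollow=17 Hollowpine=17 → close Fernhollow (overflow 11)
  17÷2 = 8 each, +1 to first 1
Round 4: Briarlake=27 Hollowpine=25 → close Briarlake (overflow 14)
  27÷1 = 27 each, +1 to first 0

Closure order: Greywater, Elkhorn, Fernhollow, Briarlake
Last habitat: Hollowpine with 52 animals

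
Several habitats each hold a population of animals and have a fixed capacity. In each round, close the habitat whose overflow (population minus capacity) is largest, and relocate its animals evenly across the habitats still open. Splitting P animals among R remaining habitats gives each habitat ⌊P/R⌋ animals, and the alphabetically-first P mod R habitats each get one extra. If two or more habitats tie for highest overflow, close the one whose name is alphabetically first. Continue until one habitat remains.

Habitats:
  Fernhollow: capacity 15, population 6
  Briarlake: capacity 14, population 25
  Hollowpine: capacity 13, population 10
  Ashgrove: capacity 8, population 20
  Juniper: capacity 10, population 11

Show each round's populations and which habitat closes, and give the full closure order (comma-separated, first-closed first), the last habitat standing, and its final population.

Round 1: Ashgrove=20 Briarlake=25 Fernhollow=6 Hollowpine=10 Juniper=11 → close Ashgrove (overflow 12)
  20÷4 = 5 each, +1 to first 0
Round 2: Briarlake=30 Fernhollow=11 Hollowpine=15 Juniper=16 → close Briarlake (overflow 16)
  30÷3 = 10 each, +1 to first 0
Round 3: Fernhollow=21 Hollowpine=25 Juniper=26 → close Juniper (overflow 16)
  26÷2 = 13 each, +1 to first 0
Round 4: Fernhollow=34 Hollowpine=38 → close Hollowpine (overflow 25)
  38÷1 = 38 each, +1 to first 0

Closure order: Ashgrove, Briarlake, Juniper, Hollowpine
Last habitat: Fernhollow with 72 animals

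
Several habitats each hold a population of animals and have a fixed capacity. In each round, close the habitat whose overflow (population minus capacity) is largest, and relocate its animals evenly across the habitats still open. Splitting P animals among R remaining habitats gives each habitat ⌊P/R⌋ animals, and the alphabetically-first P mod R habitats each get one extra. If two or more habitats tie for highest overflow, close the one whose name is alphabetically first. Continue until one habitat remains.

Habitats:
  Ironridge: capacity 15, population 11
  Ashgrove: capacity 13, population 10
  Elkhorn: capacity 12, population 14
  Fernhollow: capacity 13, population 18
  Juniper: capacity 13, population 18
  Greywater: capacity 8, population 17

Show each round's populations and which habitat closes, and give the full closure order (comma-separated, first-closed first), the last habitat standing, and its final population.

Closure order: Greywater, Fernhollow, Juniper, Elkhorn, Ashgrove
Last habitat: Ironridge with 88 animals

Round 1: Ashgrove=10 Elkhorn=14 Fernhollow=18 Greywater=17 Ironridge=11 Juniper=18 → close Greywater (overflow 9)
  17÷5 = 3 each, +1 to first 2
Round 2: Ashgrove=14 Elkhorn=18 Fernhollow=21 Ironridge=14 Juniper=21 → close Fernhollow (overflow 8)
  21÷4 = 5 each, +1 to first 1
Round 3: Ashgrove=20 Elkhorn=23 Ironridge=19 Juniper=26 → close Juniper (overflow 13)
  26÷3 = 8 each, +1 to first 2
Round 4: Ashgrove=29 Elkhorn=32 Ironridge=27 → close Elkhorn (overflow 20)
  32÷2 = 16 each, +1 to first 0
Round 5: Ashgrove=45 Ironridge=43 → close Ashgrove (overflow 32)
  45÷1 = 45 each, +1 to first 0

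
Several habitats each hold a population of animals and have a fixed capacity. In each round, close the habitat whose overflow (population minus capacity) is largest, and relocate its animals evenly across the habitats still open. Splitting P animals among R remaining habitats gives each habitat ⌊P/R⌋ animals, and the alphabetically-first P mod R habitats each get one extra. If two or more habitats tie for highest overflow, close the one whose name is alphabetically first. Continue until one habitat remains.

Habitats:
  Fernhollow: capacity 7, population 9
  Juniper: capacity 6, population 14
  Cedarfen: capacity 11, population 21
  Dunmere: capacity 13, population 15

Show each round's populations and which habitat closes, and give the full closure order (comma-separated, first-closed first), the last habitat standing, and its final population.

Round 1: Cedarfen=21 Dunmere=15 Fernhollow=9 Juniper=14 → close Cedarfen (overflow 10)
  21÷3 = 7 each, +1 to first 0
Round 2: Dunmere=22 Fernhollow=16 Juniper=21 → close Juniper (overflow 15)
  21÷2 = 10 each, +1 to first 1
Round 3: Dunmere=33 Fernhollow=26 → close Dunmere (overflow 20)
  33÷1 = 33 each, +1 to first 0

Closure order: Cedarfen, Juniper, Dunmere
Last habitat: Fernhollow with 59 animals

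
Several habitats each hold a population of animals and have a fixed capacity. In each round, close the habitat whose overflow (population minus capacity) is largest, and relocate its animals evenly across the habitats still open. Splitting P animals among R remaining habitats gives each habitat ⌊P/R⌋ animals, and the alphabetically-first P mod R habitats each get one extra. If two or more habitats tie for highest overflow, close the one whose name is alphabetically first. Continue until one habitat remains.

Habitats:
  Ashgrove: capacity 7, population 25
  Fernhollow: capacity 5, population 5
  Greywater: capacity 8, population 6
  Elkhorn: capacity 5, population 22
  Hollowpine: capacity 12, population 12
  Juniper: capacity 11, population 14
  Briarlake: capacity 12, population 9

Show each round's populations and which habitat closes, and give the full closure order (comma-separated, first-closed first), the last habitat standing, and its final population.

Round 1: Ashgrove=25 Briarlake=9 Elkhorn=22 Fernhollow=5 Greywater=6 Hollowpine=12 Juniper=14 → close Ashgrove (overflow 18)
  25÷6 = 4 each, +1 to first 1
Round 2: Briarlake=14 Elkhorn=26 Fernhollow=9 Greywater=10 Hollowpine=16 Juniper=18 → close Elkhorn (overflow 21)
  26÷5 = 5 each, +1 to first 1
Round 3: Briarlake=20 Fernhollow=14 Greywater=15 Hollowpine=21 Juniper=23 → close Juniper (overflow 12)
  23÷4 = 5 each, +1 to first 3
Round 4: Briarlake=26 Fernhollow=20 Greywater=21 Hollowpine=26 → close Fernhollow (overflow 15)
  20÷3 = 6 each, +1 to first 2
Round 5: Briarlake=33 Greywater=28 Hollowpine=32 → close Briarlake (overflow 21)
  33÷2 = 16 each, +1 to first 1
Round 6: Greywater=45 Hollowpine=48 → close Greywater (overflow 37)
  45÷1 = 45 each, +1 to first 0

Closure order: Ashgrove, Elkhorn, Juniper, Fernhollow, Briarlake, Greywater
Last habitat: Hollowpine with 93 animals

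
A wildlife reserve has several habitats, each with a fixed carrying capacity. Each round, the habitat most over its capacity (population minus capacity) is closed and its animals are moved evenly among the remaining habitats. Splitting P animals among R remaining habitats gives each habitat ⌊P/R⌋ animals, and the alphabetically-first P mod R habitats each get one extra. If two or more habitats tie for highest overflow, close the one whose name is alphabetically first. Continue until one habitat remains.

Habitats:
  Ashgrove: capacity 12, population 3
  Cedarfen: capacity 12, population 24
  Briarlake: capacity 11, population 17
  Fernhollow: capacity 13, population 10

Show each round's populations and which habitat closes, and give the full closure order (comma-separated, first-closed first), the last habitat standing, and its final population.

Closure order: Cedarfen, Briarlake, Fernhollow
Last habitat: Ashgrove with 54 animals

Round 1: Ashgrove=3 Briarlake=17 Cedarfen=24 Fernhollow=10 → close Cedarfen (overflow 12)
  24÷3 = 8 each, +1 to first 0
Round 2: Ashgrove=11 Briarlake=25 Fernhollow=18 → close Briarlake (overflow 14)
  25÷2 = 12 each, +1 to first 1
Round 3: Ashgrove=24 Fernhollow=30 → close Fernhollow (overflow 17)
  30÷1 = 30 each, +1 to first 0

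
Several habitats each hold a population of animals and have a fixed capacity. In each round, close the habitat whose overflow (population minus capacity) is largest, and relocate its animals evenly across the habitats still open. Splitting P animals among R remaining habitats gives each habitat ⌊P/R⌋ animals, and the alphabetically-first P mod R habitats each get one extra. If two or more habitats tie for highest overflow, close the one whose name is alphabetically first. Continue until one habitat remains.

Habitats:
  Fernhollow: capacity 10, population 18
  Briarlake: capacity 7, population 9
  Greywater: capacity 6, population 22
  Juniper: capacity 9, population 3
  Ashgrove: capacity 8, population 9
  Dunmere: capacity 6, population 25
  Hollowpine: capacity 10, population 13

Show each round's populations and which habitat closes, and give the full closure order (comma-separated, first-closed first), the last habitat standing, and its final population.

Round 1: Ashgrove=9 Briarlake=9 Dunmere=25 Fernhollow=18 Greywater=22 Hollowpine=13 Juniper=3 → close Dunmere (overflow 19)
  25÷6 = 4 each, +1 to first 1
Round 2: Ashgrove=14 Briarlake=13 Fernhollow=22 Greywater=26 Hollowpine=17 Juniper=7 → close Greywater (overflow 20)
  26÷5 = 5 each, +1 to first 1
Round 3: Ashgrove=20 Briarlake=18 Fernhollow=27 Hollowpine=22 Juniper=12 → close Fernhollow (overflow 17)
  27÷4 = 6 each, +1 to first 3
Round 4: Ashgrove=27 Briarlake=25 Hollowpine=29 Juniper=18 → close Ashgrove (overflow 19)
  27÷3 = 9 each, +1 to first 0
Round 5: Briarlake=34 Hollowpine=38 Juniper=27 → close Hollowpine (overflow 28)
  38÷2 = 19 each, +1 to first 0
Round 6: Briarlake=53 Juniper=46 → close Briarlake (overflow 46)
  53÷1 = 53 each, +1 to first 0

Closure order: Dunmere, Greywater, Fernhollow, Ashgrove, Hollowpine, Briarlake
Last habitat: Juniper with 99 animals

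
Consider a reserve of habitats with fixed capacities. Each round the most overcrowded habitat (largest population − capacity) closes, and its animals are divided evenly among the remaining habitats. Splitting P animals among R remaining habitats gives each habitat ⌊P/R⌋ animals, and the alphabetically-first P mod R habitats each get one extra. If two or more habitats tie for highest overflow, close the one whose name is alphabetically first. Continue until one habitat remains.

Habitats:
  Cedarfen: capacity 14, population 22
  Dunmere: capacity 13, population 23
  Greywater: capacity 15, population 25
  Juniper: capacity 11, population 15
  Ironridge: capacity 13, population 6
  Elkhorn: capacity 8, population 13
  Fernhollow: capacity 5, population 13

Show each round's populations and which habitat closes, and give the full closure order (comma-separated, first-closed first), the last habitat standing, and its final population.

Closure order: Dunmere, Greywater, Cedarfen, Fernhollow, Elkhorn, Juniper
Last habitat: Ironridge with 117 animals

Round 1: Cedarfen=22 Dunmere=23 Elkhorn=13 Fernhollow=13 Greywater=25 Ironridge=6 Juniper=15 → close Dunmere (overflow 10)
  23÷6 = 3 each, +1 to first 5
Round 2: Cedarfen=26 Elkhorn=17 Fernhollow=17 Greywater=29 Ironridge=10 Juniper=18 → close Greywater (overflow 14)
  29÷5 = 5 each, +1 to first 4
Round 3: Cedarfen=32 Elkhorn=23 Fernhollow=23 Ironridge=16 Juniper=23 → close Cedarfen (overflow 18)
  32÷4 = 8 each, +1 to first 0
Round 4: Elkhorn=31 Fernhollow=31 Ironridge=24 Juniper=31 → close Fernhollow (overflow 26)
  31÷3 = 10 each, +1 to first 1
Round 5: Elkhorn=42 Ironridge=34 Juniper=41 → close Elkhorn (overflow 34)
  42÷2 = 21 each, +1 to first 0
Round 6: Ironridge=55 Juniper=62 → close Juniper (overflow 51)
  62÷1 = 62 each, +1 to first 0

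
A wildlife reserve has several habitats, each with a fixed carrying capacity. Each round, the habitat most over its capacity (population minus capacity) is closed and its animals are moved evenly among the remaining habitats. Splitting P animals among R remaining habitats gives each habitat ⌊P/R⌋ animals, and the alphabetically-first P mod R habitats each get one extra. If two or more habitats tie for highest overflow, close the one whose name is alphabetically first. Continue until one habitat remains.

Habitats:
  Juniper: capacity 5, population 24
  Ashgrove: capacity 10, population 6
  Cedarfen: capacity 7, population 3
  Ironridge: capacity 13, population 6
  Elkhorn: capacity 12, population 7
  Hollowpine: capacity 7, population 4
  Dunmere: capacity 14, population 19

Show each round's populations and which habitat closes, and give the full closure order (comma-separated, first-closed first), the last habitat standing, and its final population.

Closure order: Juniper, Dunmere, Ashgrove, Cedarfen, Elkhorn, Hollowpine
Last habitat: Ironridge with 69 animals

Round 1: Ashgrove=6 Cedarfen=3 Dunmere=19 Elkhorn=7 Hollowpine=4 Ironridge=6 Juniper=24 → close Juniper (overflow 19)
  24÷6 = 4 each, +1 to first 0
Round 2: Ashgrove=10 Cedarfen=7 Dunmere=23 Elkhorn=11 Hollowpine=8 Ironridge=10 → close Dunmere (overflow 9)
  23÷5 = 4 each, +1 to first 3
Round 3: Ashgrove=15 Cedarfen=12 Elkhorn=16 Hollowpine=12 Ironridge=14 → close Ashgrove (overflow 5)
  15÷4 = 3 each, +1 to first 3
Round 4: Cedarfen=16 Elkhorn=20 Hollowpine=16 Ironridge=17 → close Cedarfen (overflow 9)
  16÷3 = 5 each, +1 to first 1
Round 5: Elkhorn=26 Hollowpine=21 Ironridge=22 → close Elkhorn (overflow 14)
  26÷2 = 13 each, +1 to first 0
Round 6: Hollowpine=34 Ironridge=35 → close Hollowpine (overflow 27)
  34÷1 = 34 each, +1 to first 0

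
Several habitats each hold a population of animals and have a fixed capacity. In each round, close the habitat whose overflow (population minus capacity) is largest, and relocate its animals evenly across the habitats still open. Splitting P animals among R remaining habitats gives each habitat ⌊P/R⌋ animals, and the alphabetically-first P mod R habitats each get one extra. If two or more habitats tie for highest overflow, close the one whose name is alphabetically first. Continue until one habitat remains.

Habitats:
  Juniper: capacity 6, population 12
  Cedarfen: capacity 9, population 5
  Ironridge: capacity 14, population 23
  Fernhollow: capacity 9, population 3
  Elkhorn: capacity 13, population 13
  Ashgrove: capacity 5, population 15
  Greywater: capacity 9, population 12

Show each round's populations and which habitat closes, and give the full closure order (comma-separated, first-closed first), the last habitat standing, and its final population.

Round 1: Ashgrove=15 Cedarfen=5 Elkhorn=13 Fernhollow=3 Greywater=12 Ironridge=23 Juniper=12 → close Ashgrove (overflow 10)
  15÷6 = 2 each, +1 to first 3
Round 2: Cedarfen=8 Elkhorn=16 Fernhollow=6 Greywater=14 Ironridge=25 Juniper=14 → close Ironridge (overflow 11)
  25÷5 = 5 each, +1 to first 0
Round 3: Cedarfen=13 Elkhorn=21 Fernhollow=11 Greywater=19 Juniper=19 → close Juniper (overflow 13)
  19÷4 = 4 each, +1 to first 3
Round 4: Cedarfen=18 Elkhorn=26 Fernhollow=16 Greywater=23 → close Greywater (overflow 14)
  23÷3 = 7 each, +1 to first 2
Round 5: Cedarfen=26 Elkhorn=34 Fernhollow=23 → close Elkhorn (overflow 21)
  34÷2 = 17 each, +1 to first 0
Round 6: Cedarfen=43 Fernhollow=40 → close Cedarfen (overflow 34)
  43÷1 = 43 each, +1 to first 0

Closure order: Ashgrove, Ironridge, Juniper, Greywater, Elkhorn, Cedarfen
Last habitat: Fernhollow with 83 animals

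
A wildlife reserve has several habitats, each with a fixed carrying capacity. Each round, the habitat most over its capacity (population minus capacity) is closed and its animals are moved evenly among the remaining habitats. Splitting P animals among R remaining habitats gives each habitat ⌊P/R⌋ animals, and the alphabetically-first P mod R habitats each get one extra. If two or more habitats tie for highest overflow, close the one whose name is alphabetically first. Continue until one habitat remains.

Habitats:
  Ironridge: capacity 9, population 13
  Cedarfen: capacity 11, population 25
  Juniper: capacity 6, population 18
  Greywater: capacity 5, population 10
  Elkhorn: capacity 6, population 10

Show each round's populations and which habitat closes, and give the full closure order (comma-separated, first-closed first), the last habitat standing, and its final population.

Round 1: Cedarfen=25 Elkhorn=10 Greywater=10 Ironridge=13 Juniper=18 → close Cedarfen (overflow 14)
  25÷4 = 6 each, +1 to first 1
Round 2: Elkhorn=17 Greywater=16 Ironridge=19 Juniper=24 → close Juniper (overflow 18)
  24÷3 = 8 each, +1 to first 0
Round 3: Elkhorn=25 Greywater=24 Ironridge=27 → close Elkhorn (overflow 19)
  25÷2 = 12 each, +1 to first 1
Round 4: Greywater=37 Ironridge=39 → close Greywater (overflow 32)
  37÷1 = 37 each, +1 to first 0

Closure order: Cedarfen, Juniper, Elkhorn, Greywater
Last habitat: Ironridge with 76 animals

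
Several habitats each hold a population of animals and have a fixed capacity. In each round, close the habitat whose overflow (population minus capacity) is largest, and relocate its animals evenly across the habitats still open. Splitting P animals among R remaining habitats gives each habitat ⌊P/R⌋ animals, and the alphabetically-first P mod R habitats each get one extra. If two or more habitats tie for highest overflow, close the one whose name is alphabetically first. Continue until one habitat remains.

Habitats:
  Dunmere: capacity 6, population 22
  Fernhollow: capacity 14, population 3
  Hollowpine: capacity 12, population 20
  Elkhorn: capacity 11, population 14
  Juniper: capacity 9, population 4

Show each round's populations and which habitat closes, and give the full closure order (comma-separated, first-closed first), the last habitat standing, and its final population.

Round 1: Dunmere=22 Elkhorn=14 Fernhollow=3 Hollowpine=20 Juniper=4 → close Dunmere (overflow 16)
  22÷4 = 5 each, +1 to first 2
Round 2: Elkhorn=20 Fernhollow=9 Hollowpine=25 Juniper=9 → close Hollowpine (overflow 13)
  25÷3 = 8 each, +1 to first 1
Round 3: Elkhorn=29 Fernhollow=17 Juniper=17 → close Elkhorn (overflow 18)
  29÷2 = 14 each, +1 to first 1
Round 4: Fernhollow=32 Juniper=31 → close Juniper (overflow 22)
  31÷1 = 31 each, +1 to first 0

Closure order: Dunmere, Hollowpine, Elkhorn, Juniper
Last habitat: Fernhollow with 63 animals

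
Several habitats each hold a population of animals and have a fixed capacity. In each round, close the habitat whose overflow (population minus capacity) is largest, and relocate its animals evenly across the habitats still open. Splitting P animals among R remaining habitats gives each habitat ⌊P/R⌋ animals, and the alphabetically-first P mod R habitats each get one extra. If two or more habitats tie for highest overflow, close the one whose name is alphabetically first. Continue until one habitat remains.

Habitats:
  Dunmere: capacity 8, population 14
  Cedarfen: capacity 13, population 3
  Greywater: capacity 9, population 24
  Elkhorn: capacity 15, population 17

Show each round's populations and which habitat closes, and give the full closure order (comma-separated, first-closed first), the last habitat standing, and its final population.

Closure order: Greywater, Dunmere, Elkhorn
Last habitat: Cedarfen with 58 animals

Round 1: Cedarfen=3 Dunmere=14 Elkhorn=17 Greywater=24 → close Greywater (overflow 15)
  24÷3 = 8 each, +1 to first 0
Round 2: Cedarfen=11 Dunmere=22 Elkhorn=25 → close Dunmere (overflow 14)
  22÷2 = 11 each, +1 to first 0
Round 3: Cedarfen=22 Elkhorn=36 → close Elkhorn (overflow 21)
  36÷1 = 36 each, +1 to first 0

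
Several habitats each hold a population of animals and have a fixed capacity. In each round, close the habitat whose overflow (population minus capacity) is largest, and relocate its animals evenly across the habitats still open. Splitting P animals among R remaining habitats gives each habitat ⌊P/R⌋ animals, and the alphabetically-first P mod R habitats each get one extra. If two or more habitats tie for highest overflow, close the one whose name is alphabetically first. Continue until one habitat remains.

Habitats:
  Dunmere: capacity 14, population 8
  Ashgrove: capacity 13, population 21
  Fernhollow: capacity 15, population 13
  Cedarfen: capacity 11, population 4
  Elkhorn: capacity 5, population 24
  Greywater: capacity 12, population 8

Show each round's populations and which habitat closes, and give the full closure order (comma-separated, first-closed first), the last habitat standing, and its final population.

Round 1: Ashgrove=21 Cedarfen=4 Dunmere=8 Elkhorn=24 Fernhollow=13 Greywater=8 → close Elkhorn (overflow 19)
  24÷5 = 4 each, +1 to first 4
Round 2: Ashgrove=26 Cedarfen=9 Dunmere=13 Fernhollow=18 Greywater=12 → close Ashgrove (overflow 13)
  26÷4 = 6 each, +1 to first 2
Round 3: Cedarfen=16 Dunmere=20 Fernhollow=24 Greywater=18 → close Fernhollow (overflow 9)
  24÷3 = 8 each, +1 to first 0
Round 4: Cedarfen=24 Dunmere=28 Greywater=26 → close Dunmere (overflow 14)
  28÷2 = 14 each, +1 to first 0
Round 5: Cedarfen=38 Greywater=40 → close Greywater (overflow 28)
  40÷1 = 40 each, +1 to first 0

Closure order: Elkhorn, Ashgrove, Fernhollow, Dunmere, Greywater
Last habitat: Cedarfen with 78 animals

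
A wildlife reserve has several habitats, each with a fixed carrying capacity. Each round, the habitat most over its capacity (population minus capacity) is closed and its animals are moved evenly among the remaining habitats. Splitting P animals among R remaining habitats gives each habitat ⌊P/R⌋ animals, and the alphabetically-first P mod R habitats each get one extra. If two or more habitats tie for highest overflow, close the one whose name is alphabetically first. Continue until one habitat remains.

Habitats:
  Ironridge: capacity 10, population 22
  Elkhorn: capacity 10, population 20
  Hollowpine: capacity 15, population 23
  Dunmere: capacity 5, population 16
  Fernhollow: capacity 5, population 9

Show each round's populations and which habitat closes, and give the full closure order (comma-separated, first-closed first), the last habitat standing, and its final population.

Closure order: Ironridge, Dunmere, Elkhorn, Hollowpine
Last habitat: Fernhollow with 90 animals

Round 1: Dunmere=16 Elkhorn=20 Fernhollow=9 Hollowpine=23 Ironridge=22 → close Ironridge (overflow 12)
  22÷4 = 5 each, +1 to first 2
Round 2: Dunmere=22 Elkhorn=26 Fernhollow=14 Hollowpine=28 → close Dunmere (overflow 17)
  22÷3 = 7 each, +1 to first 1
Round 3: Elkhorn=34 Fernhollow=21 Hollowpine=35 → close Elkhorn (overflow 24)
  34÷2 = 17 each, +1 to first 0
Round 4: Fernhollow=38 Hollowpine=52 → close Hollowpine (overflow 37)
  52÷1 = 52 each, +1 to first 0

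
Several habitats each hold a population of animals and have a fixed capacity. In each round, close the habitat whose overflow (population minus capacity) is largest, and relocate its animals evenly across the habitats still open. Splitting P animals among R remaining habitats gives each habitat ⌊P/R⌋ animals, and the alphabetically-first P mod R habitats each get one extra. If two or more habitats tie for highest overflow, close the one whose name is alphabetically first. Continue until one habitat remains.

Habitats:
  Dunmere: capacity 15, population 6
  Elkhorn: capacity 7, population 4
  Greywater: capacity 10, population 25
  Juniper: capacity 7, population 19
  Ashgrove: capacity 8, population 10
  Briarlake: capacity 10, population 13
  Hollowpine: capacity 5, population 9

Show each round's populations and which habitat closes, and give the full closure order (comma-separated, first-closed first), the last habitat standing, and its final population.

Round 1: Ashgrove=10 Briarlake=13 Dunmere=6 Elkhorn=4 Greywater=25 Hollowpine=9 Juniper=19 → close Greywater (overflow 15)
  25÷6 = 4 each, +1 to first 1
Round 2: Ashgrove=15 Briarlake=17 Dunmere=10 Elkhorn=8 Hollowpine=13 Juniper=23 → close Juniper (overflow 16)
  23÷5 = 4 each, +1 to first 3
Round 3: Ashgrove=20 Briarlake=22 Dunmere=15 Elkhorn=12 Hollowpine=17 → close Ashgrove (overflow 12)
  20÷4 = 5 each, +1 to first 0
Round 4: Briarlake=27 Dunmere=20 Elkhorn=17 Hollowpine=22 → close Briarlake (overflow 17)
  27÷3 = 9 each, +1 to first 0
Round 5: Dunmere=29 Elkhorn=26 Hollowpine=31 → close Hollowpine (overflow 26)
  31÷2 = 15 each, +1 to first 1
Round 6: Dunmere=45 Elkhorn=41 → close Elkhorn (overflow 34)
  41÷1 = 41 each, +1 to first 0

Closure order: Greywater, Juniper, Ashgrove, Briarlake, Hollowpine, Elkhorn
Last habitat: Dunmere with 86 animals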